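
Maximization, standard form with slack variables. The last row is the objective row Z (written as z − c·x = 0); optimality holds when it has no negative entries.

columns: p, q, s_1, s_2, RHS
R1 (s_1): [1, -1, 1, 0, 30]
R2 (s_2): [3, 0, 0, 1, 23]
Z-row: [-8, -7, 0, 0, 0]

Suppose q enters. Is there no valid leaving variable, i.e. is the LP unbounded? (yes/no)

yes

Every constraint-row entry in column q is ≤ 0, so increasing q is unbounded.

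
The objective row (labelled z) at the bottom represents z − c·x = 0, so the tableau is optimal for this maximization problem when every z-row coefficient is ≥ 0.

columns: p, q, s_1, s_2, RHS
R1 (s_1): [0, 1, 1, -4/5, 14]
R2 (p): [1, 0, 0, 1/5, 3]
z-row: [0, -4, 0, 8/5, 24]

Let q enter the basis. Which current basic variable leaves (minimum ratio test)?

Column q entries and ratios — s_1: 14/1 = 14; p: 0 ≤ 0, skip.
Smallest ratio is 14 in the row of s_1, so s_1 leaves.

s_1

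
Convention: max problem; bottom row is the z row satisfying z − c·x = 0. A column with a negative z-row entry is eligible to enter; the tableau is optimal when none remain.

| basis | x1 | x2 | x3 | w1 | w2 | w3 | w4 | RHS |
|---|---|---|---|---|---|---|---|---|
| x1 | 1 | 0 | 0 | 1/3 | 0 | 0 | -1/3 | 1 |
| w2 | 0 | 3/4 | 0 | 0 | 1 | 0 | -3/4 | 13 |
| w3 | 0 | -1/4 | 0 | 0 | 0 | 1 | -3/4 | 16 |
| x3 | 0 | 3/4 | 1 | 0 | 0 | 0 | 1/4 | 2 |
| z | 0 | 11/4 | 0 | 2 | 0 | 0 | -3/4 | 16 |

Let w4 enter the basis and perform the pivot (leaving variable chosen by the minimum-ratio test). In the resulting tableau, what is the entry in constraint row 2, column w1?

0

Ratio test on column w4 — row 1: entry -1/3 ≤ 0; row 2: entry -3/4 ≤ 0; row 3: entry -3/4 ≤ 0; row 4: 2/(1/4) = 8. Minimum is 8 at row 4 (x3 leaves); pivot element 1/4.
Divide row 4 by 1/4; eliminate column w4 from the other rows.
Row 2 update in column w1: 0 − (-3/4)·0 = 0.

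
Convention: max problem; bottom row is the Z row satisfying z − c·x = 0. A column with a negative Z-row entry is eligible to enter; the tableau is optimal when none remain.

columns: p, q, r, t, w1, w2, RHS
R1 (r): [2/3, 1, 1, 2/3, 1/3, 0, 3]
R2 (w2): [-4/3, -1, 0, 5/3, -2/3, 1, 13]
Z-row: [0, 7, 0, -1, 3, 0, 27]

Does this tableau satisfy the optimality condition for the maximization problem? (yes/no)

The Z-row has a negative entry -1 in column t, so it is not optimal.

no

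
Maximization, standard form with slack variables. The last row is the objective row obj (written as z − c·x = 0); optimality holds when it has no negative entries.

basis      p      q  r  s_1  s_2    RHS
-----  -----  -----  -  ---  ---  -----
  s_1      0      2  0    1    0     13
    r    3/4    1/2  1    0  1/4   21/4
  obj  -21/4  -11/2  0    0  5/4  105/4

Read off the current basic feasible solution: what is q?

0

q is not in the basis, so in the current basic feasible solution q = 0.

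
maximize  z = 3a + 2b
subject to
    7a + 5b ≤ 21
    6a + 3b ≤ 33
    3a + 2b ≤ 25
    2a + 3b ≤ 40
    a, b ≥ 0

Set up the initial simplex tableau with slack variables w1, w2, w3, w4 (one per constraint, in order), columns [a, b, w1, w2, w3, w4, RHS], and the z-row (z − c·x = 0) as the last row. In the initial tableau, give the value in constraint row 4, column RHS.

The RHS of constraint 4 is b_4 = 40.

40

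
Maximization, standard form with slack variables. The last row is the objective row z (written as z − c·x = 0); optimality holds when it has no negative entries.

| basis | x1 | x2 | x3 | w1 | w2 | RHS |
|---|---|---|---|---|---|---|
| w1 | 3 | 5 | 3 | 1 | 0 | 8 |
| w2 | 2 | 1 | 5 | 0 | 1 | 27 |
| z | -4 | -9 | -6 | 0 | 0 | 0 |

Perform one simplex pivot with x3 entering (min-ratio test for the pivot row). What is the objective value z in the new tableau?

Ratio test on column x3 — row 1: 8/3 = 8/3; row 2: 27/5 = 27/5. Minimum is 8/3 at row 1 (w1 leaves); pivot element 3.
Pivot on row 1; the z-row RHS becomes 0 − (-6)·(8/3) = 16.

16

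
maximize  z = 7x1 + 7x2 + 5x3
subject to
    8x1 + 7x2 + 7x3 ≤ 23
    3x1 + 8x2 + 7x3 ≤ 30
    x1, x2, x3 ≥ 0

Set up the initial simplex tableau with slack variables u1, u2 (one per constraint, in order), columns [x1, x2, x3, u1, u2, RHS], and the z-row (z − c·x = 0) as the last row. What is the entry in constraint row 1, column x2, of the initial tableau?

7

Constraint 1 has coefficient 7 on x2.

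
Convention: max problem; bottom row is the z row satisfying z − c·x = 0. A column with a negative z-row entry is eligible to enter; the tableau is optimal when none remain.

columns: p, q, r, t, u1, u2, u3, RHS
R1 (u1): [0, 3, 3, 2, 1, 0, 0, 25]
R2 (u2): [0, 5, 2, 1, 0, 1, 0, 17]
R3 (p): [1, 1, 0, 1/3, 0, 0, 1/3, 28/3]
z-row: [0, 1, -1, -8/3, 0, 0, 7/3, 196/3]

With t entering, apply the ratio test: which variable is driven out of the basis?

Column t entries and ratios — u1: 25/2 = 25/2; u2: 17/1 = 17; p: (28/3)/(1/3) = 28.
Smallest ratio is 25/2 in the row of u1, so u1 leaves.

u1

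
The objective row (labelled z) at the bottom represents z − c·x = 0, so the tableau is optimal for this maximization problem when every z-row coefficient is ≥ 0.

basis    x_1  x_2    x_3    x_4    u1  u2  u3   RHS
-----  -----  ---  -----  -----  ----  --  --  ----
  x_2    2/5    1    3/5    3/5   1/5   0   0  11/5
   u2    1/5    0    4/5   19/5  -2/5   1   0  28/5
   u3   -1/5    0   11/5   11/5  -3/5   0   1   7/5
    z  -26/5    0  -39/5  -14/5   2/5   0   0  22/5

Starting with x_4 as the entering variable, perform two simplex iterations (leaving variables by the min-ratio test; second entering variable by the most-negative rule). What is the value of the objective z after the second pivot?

Ratio test on column x_4 — row 1: (11/5)/(3/5) = 11/3; row 2: (28/5)/(19/5) = 28/19; row 3: (7/5)/(11/5) = 7/11. Minimum is 7/11 at row 3 (u3 leaves); pivot element 11/5.
Pivot on row 3; the z-row RHS becomes 22/5 − (-14/5)·(7/11) = 68/11.
Next entering variable (most negative z-row entry -60/11): x_1.
Ratio test on column x_1 — row 1: (20/11)/(5/11) = 4; row 2: (35/11)/(6/11) = 35/6; row 3: entry -1/11 ≤ 0. Minimum is 4 at row 1 (x_2 leaves); pivot element 5/11.
After the second pivot the z-row RHS is 68/11 − (-60/11)·4 = 28.

28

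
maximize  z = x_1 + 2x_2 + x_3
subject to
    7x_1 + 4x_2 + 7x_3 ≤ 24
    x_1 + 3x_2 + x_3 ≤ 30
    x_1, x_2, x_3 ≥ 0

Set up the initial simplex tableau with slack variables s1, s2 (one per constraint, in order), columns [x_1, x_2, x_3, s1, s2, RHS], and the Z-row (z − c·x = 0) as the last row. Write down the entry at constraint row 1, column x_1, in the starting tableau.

7

Constraint 1 has coefficient 7 on x_1.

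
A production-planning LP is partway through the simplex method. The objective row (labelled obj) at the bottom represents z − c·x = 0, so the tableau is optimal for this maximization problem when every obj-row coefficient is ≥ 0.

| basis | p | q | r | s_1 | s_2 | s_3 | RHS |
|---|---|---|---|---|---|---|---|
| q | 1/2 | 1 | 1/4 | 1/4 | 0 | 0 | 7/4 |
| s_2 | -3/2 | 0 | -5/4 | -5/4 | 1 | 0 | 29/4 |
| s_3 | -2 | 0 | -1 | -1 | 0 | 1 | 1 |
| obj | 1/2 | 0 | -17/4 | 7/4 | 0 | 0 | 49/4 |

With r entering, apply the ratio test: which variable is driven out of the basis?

Column r entries and ratios — q: (7/4)/(1/4) = 7; s_2: -5/4 ≤ 0, skip; s_3: -1 ≤ 0, skip.
Smallest ratio is 7 in the row of q, so q leaves.

q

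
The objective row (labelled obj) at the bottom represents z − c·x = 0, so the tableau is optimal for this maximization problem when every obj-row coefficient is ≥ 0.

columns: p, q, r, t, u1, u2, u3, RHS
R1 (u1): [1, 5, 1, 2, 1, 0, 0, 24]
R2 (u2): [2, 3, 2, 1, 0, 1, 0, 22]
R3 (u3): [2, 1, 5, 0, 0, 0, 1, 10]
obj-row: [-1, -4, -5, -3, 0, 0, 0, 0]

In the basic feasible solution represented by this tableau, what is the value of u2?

22

u2 is basic (row 2); its value is the RHS of that row, 22.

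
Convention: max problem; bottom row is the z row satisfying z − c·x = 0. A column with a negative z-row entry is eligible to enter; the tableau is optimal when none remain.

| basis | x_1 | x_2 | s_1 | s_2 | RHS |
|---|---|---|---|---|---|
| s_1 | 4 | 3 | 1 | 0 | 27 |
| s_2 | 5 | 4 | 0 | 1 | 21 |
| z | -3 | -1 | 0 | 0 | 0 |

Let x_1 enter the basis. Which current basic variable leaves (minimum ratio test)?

Column x_1 entries and ratios — s_1: 27/4 = 27/4; s_2: 21/5 = 21/5.
Smallest ratio is 21/5 in the row of s_2, so s_2 leaves.

s_2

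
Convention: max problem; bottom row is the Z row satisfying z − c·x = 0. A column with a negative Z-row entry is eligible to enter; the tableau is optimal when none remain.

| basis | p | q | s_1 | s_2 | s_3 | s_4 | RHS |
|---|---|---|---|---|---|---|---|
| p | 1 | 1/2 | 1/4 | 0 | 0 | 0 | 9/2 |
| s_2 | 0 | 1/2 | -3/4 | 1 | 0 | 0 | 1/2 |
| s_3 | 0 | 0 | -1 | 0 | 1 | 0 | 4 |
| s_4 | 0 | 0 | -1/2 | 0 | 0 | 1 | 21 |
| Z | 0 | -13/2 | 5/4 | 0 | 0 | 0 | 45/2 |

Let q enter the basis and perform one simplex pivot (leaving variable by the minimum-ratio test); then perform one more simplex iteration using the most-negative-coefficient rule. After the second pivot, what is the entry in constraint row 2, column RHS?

Ratio test on column q — row 1: (9/2)/(1/2) = 9; row 2: (1/2)/(1/2) = 1; row 3: entry 0 ≤ 0; row 4: entry 0 ≤ 0. Minimum is 1 at row 2 (s_2 leaves); pivot element 1/2.
Divide row 2 by 1/2; eliminate column q from the other rows.
Second iteration: most negative Z-row entry is -17/2 in column s_1, so s_1 enters.
Ratio test on column s_1 — row 1: 4/1 = 4; row 2: entry -3/2 ≤ 0; row 3: entry -1 ≤ 0; row 4: entry -1/2 ≤ 0. Minimum is 4 at row 1 (p leaves); pivot element 1.
Divide row 1 by 1; eliminate column s_1 from the other rows.
After both pivots, the entry at constraint row 2, column RHS is 7.

7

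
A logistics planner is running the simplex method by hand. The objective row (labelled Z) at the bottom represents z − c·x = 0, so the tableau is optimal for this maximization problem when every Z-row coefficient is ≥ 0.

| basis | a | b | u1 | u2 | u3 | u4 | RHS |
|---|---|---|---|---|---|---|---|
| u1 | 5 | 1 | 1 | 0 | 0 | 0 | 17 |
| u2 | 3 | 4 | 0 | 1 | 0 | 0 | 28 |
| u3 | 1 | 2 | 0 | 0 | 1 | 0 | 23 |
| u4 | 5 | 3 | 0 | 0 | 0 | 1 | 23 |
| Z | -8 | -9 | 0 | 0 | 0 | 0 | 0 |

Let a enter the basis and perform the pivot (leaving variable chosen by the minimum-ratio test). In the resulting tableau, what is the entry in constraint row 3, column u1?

Ratio test on column a — row 1: 17/5 = 17/5; row 2: 28/3 = 28/3; row 3: 23/1 = 23; row 4: 23/5 = 23/5. Minimum is 17/5 at row 1 (u1 leaves); pivot element 5.
Divide row 1 by 5; eliminate column a from the other rows.
Row 3 update in column u1: 0 − 1·(1/5) = -1/5.

-1/5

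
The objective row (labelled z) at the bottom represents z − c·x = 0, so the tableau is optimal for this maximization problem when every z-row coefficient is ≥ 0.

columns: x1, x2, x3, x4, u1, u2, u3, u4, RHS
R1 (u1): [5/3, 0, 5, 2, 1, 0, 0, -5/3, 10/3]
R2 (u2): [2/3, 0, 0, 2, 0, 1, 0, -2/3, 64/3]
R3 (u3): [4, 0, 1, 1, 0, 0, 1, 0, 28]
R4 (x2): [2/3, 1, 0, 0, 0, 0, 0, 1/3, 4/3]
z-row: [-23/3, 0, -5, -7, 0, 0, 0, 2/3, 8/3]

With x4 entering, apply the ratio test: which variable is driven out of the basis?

Column x4 entries and ratios — u1: (10/3)/2 = 5/3; u2: (64/3)/2 = 32/3; u3: 28/1 = 28; x2: 0 ≤ 0, skip.
Smallest ratio is 5/3 in the row of u1, so u1 leaves.

u1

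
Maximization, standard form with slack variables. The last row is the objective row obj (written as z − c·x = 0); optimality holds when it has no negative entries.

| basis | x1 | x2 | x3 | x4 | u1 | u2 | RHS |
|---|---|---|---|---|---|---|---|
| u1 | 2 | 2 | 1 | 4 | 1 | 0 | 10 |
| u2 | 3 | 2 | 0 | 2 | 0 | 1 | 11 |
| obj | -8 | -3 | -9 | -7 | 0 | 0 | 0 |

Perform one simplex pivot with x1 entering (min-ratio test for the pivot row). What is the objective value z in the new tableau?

Ratio test on column x1 — row 1: 10/2 = 5; row 2: 11/3 = 11/3. Minimum is 11/3 at row 2 (u2 leaves); pivot element 3.
Pivot on row 2; the obj-row RHS becomes 0 − (-8)·(11/3) = 88/3.

88/3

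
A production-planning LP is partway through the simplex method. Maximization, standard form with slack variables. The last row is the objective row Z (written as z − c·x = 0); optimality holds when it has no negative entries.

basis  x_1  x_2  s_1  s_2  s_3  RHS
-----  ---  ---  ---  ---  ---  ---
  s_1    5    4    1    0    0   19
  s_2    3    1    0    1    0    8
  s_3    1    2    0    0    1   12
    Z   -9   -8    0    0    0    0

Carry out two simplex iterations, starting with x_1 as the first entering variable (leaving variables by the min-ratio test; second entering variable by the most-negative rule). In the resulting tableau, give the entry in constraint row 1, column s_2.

Ratio test on column x_1 — row 1: 19/5 = 19/5; row 2: 8/3 = 8/3; row 3: 12/1 = 12. Minimum is 8/3 at row 2 (s_2 leaves); pivot element 3.
Divide row 2 by 3; eliminate column x_1 from the other rows.
Second iteration: most negative Z-row entry is -5 in column x_2, so x_2 enters.
Ratio test on column x_2 — row 1: (17/3)/(7/3) = 17/7; row 2: (8/3)/(1/3) = 8; row 3: (28/3)/(5/3) = 28/5. Minimum is 17/7 at row 1 (s_1 leaves); pivot element 7/3.
Divide row 1 by 7/3; eliminate column x_2 from the other rows.
After both pivots, the entry at constraint row 1, column s_2 is -5/7.

-5/7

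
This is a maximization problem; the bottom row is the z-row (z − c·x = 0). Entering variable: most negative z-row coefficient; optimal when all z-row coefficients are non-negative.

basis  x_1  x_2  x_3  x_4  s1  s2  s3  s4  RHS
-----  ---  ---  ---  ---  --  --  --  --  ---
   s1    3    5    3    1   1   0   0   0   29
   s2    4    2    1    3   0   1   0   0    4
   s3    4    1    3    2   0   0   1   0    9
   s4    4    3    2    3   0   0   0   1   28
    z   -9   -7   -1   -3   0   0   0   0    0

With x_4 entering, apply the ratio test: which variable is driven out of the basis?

Column x_4 entries and ratios — s1: 29/1 = 29; s2: 4/3 = 4/3; s3: 9/2 = 9/2; s4: 28/3 = 28/3.
Smallest ratio is 4/3 in the row of s2, so s2 leaves.

s2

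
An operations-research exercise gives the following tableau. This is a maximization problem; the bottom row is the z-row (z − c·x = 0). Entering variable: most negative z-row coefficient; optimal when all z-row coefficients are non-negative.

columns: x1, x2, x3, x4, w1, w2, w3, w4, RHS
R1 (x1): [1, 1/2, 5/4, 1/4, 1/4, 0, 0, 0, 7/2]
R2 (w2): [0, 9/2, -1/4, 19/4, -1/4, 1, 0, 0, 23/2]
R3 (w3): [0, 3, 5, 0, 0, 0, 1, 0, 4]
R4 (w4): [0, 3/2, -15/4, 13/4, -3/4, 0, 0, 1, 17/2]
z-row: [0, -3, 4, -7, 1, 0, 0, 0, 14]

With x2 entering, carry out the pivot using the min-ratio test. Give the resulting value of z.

18

Ratio test on column x2 — row 1: (7/2)/(1/2) = 7; row 2: (23/2)/(9/2) = 23/9; row 3: 4/3 = 4/3; row 4: (17/2)/(3/2) = 17/3. Minimum is 4/3 at row 3 (w3 leaves); pivot element 3.
Pivot on row 3; the z-row RHS becomes 14 − (-3)·(4/3) = 18.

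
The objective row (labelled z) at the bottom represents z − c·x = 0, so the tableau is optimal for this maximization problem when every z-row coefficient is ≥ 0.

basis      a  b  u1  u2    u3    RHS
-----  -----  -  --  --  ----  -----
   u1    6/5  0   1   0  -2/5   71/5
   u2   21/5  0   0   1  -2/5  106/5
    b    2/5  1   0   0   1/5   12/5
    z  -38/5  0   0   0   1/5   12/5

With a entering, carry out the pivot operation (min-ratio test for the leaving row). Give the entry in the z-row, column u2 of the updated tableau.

38/21

Ratio test on column a — row 1: (71/5)/(6/5) = 71/6; row 2: (106/5)/(21/5) = 106/21; row 3: (12/5)/(2/5) = 6. Minimum is 106/21 at row 2 (u2 leaves); pivot element 21/5.
Divide row 2 by 21/5; eliminate column a from the other rows.
z-row update in column u2: 0 − (-38/5)·(5/21) = 38/21.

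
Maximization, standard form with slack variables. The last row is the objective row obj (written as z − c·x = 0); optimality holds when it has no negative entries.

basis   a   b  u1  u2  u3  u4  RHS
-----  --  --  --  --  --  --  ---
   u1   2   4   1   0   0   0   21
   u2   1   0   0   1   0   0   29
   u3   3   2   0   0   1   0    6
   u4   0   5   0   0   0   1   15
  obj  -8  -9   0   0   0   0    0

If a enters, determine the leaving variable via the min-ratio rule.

u3

Column a entries and ratios — u1: 21/2 = 21/2; u2: 29/1 = 29; u3: 6/3 = 2; u4: 0 ≤ 0, skip.
Smallest ratio is 2 in the row of u3, so u3 leaves.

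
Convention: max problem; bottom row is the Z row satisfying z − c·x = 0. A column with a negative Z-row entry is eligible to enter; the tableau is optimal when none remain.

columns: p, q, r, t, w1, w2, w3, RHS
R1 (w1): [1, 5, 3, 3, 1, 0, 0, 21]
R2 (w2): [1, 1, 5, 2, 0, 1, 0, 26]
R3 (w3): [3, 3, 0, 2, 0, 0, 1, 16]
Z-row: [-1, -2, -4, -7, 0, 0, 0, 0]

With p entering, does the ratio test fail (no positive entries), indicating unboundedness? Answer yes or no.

Column p has positive entries in row(s) 1, 2, 3, so the ratio test bounds it — not unbounded.

no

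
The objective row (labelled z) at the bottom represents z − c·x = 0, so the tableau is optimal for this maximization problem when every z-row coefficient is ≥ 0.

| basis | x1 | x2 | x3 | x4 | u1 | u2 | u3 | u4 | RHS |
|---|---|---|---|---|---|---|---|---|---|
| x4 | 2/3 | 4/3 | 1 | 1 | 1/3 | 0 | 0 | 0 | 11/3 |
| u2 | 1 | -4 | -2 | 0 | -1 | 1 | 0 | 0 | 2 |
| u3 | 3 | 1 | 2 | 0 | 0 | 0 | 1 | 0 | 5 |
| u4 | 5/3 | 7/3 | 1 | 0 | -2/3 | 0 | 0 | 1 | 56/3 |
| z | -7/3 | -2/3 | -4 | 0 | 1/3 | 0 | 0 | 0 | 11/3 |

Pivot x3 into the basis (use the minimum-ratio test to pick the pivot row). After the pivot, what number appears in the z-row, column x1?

Ratio test on column x3 — row 1: (11/3)/1 = 11/3; row 2: entry -2 ≤ 0; row 3: 5/2 = 5/2; row 4: (56/3)/1 = 56/3. Minimum is 5/2 at row 3 (u3 leaves); pivot element 2.
Divide row 3 by 2; eliminate column x3 from the other rows.
z-row update in column x1: -7/3 − (-4)·(3/2) = 11/3.

11/3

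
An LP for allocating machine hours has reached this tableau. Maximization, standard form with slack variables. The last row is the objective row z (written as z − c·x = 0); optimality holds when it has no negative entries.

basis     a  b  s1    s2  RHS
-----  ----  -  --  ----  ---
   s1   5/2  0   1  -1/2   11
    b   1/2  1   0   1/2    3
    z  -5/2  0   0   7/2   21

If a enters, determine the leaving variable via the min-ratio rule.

Column a entries and ratios — s1: 11/(5/2) = 22/5; b: 3/(1/2) = 6.
Smallest ratio is 22/5 in the row of s1, so s1 leaves.

s1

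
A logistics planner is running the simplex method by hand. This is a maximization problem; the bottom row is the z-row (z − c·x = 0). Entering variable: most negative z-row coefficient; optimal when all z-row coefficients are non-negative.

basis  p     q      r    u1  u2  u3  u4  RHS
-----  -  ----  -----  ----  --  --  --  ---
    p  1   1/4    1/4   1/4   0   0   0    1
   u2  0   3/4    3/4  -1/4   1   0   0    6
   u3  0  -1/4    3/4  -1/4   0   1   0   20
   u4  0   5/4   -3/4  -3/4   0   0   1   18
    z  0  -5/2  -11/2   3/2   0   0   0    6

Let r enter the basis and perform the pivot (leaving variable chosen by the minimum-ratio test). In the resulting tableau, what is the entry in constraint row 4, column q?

Ratio test on column r — row 1: 1/(1/4) = 4; row 2: 6/(3/4) = 8; row 3: 20/(3/4) = 80/3; row 4: entry -3/4 ≤ 0. Minimum is 4 at row 1 (p leaves); pivot element 1/4.
Divide row 1 by 1/4; eliminate column r from the other rows.
Row 4 update in column q: 5/4 − (-3/4)·1 = 2.

2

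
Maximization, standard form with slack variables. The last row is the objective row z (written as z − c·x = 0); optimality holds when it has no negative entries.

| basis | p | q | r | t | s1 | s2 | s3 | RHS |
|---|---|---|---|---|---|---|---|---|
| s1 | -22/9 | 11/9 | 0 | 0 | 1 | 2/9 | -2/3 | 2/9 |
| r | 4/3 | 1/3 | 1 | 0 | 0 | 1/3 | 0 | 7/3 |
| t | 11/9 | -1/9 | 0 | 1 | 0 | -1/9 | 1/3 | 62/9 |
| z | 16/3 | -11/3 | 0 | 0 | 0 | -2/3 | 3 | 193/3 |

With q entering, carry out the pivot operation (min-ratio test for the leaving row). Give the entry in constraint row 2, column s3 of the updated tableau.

2/11

Ratio test on column q — row 1: (2/9)/(11/9) = 2/11; row 2: (7/3)/(1/3) = 7; row 3: entry -1/9 ≤ 0. Minimum is 2/11 at row 1 (s1 leaves); pivot element 11/9.
Divide row 1 by 11/9; eliminate column q from the other rows.
Row 2 update in column s3: 0 − (1/3)·(-6/11) = 2/11.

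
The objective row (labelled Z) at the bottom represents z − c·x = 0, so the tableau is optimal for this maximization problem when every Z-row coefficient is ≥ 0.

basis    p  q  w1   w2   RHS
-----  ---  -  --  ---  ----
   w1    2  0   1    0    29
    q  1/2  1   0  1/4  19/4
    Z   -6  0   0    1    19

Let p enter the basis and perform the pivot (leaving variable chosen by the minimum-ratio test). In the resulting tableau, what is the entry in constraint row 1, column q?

Ratio test on column p — row 1: 29/2 = 29/2; row 2: (19/4)/(1/2) = 19/2. Minimum is 19/2 at row 2 (q leaves); pivot element 1/2.
Divide row 2 by 1/2; eliminate column p from the other rows.
Row 1 update in column q: 0 − 2·2 = -4.

-4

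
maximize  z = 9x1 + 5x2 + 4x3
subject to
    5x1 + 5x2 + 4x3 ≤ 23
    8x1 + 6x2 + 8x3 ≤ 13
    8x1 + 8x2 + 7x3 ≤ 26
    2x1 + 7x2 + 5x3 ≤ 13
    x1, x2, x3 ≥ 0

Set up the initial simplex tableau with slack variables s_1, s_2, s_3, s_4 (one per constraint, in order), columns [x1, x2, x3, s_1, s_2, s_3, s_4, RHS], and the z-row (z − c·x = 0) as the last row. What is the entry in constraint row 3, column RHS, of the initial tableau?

26

The RHS of constraint 3 is b_3 = 26.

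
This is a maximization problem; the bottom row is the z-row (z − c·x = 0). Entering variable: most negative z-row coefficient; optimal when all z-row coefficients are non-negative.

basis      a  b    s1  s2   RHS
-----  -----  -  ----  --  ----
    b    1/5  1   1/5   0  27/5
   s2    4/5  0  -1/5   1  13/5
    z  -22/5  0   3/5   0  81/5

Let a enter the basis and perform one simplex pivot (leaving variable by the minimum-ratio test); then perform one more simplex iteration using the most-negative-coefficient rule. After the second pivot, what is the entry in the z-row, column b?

2

Ratio test on column a — row 1: (27/5)/(1/5) = 27; row 2: (13/5)/(4/5) = 13/4. Minimum is 13/4 at row 2 (s2 leaves); pivot element 4/5.
Divide row 2 by 4/5; eliminate column a from the other rows.
Second iteration: most negative z-row entry is -1/2 in column s1, so s1 enters.
Ratio test on column s1 — row 1: (19/4)/(1/4) = 19; row 2: entry -1/4 ≤ 0. Minimum is 19 at row 1 (b leaves); pivot element 1/4.
Divide row 1 by 1/4; eliminate column s1 from the other rows.
After both pivots, the entry at the z-row, column b is 2.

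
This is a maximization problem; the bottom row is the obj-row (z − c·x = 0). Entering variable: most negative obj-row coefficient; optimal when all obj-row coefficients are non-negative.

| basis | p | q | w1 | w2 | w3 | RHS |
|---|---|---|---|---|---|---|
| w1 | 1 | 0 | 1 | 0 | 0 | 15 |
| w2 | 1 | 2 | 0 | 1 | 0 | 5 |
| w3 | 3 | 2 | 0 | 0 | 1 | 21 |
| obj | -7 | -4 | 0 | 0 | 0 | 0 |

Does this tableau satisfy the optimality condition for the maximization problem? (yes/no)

The obj-row has a negative entry -7 in column p, so it is not optimal.

no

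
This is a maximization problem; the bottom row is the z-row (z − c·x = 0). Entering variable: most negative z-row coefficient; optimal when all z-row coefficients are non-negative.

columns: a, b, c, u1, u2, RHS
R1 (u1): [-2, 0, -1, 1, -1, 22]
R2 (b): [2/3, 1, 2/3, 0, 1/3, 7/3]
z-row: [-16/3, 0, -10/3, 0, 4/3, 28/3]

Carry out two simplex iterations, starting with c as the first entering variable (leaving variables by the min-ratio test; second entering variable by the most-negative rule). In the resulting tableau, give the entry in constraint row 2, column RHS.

7/2

Ratio test on column c — row 1: entry -1 ≤ 0; row 2: (7/3)/(2/3) = 7/2. Minimum is 7/2 at row 2 (b leaves); pivot element 2/3.
Divide row 2 by 2/3; eliminate column c from the other rows.
Second iteration: most negative z-row entry is -2 in column a, so a enters.
Ratio test on column a — row 1: entry -1 ≤ 0; row 2: (7/2)/1 = 7/2. Minimum is 7/2 at row 2 (c leaves); pivot element 1.
Divide row 2 by 1; eliminate column a from the other rows.
After both pivots, the entry at constraint row 2, column RHS is 7/2.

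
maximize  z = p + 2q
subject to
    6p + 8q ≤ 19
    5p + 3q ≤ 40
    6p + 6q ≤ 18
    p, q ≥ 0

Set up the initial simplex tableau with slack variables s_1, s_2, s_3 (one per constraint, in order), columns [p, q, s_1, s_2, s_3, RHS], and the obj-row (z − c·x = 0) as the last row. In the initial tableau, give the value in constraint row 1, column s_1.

1

Slack s_1 belongs to constraint 1; its column is the unit vector e_1, so the entry in row 1 is 1.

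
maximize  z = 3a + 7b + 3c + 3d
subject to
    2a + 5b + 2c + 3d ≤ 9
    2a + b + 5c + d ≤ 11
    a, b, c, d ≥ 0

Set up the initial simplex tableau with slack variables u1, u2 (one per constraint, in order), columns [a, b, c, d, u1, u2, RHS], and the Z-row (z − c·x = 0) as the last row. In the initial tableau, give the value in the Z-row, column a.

The Z-row carries the negated objective coefficients: the a entry is -3.

-3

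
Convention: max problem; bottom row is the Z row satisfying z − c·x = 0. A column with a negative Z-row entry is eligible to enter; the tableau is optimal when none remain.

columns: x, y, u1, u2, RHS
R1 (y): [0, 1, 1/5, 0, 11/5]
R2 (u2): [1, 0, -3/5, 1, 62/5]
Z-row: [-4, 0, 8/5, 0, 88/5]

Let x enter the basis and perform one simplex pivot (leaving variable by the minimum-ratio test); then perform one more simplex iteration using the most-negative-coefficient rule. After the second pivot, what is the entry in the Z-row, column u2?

Ratio test on column x — row 1: entry 0 ≤ 0; row 2: (62/5)/1 = 62/5. Minimum is 62/5 at row 2 (u2 leaves); pivot element 1.
Divide row 2 by 1; eliminate column x from the other rows.
Second iteration: most negative Z-row entry is -4/5 in column u1, so u1 enters.
Ratio test on column u1 — row 1: (11/5)/(1/5) = 11; row 2: entry -3/5 ≤ 0. Minimum is 11 at row 1 (y leaves); pivot element 1/5.
Divide row 1 by 1/5; eliminate column u1 from the other rows.
After both pivots, the entry at the Z-row, column u2 is 4.

4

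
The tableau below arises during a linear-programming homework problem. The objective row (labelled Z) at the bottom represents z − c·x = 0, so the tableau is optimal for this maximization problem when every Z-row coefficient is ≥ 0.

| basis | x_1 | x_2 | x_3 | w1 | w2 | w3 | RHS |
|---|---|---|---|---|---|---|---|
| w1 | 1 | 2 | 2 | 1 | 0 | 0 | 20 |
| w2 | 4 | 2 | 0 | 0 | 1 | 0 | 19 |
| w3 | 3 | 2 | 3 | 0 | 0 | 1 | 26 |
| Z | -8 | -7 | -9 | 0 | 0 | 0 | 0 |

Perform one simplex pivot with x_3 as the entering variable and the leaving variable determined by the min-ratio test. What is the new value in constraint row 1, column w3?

-2/3

Ratio test on column x_3 — row 1: 20/2 = 10; row 2: entry 0 ≤ 0; row 3: 26/3 = 26/3. Minimum is 26/3 at row 3 (w3 leaves); pivot element 3.
Divide row 3 by 3; eliminate column x_3 from the other rows.
Row 1 update in column w3: 0 − 2·(1/3) = -2/3.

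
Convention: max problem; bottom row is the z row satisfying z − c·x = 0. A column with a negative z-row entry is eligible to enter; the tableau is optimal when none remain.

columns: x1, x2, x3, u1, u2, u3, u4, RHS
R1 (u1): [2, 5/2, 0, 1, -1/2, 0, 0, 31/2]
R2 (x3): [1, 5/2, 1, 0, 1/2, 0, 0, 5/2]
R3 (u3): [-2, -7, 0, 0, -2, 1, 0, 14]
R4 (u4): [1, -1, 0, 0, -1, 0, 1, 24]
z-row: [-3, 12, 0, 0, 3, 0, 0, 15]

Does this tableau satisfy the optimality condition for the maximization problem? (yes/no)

The z-row has a negative entry -3 in column x1, so it is not optimal.

no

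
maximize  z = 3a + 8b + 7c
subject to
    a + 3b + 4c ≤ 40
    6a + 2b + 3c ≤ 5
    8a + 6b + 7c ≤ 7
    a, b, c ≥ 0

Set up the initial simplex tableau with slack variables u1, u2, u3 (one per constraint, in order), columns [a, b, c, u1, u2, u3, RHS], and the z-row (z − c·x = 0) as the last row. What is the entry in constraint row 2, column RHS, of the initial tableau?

The RHS of constraint 2 is b_2 = 5.

5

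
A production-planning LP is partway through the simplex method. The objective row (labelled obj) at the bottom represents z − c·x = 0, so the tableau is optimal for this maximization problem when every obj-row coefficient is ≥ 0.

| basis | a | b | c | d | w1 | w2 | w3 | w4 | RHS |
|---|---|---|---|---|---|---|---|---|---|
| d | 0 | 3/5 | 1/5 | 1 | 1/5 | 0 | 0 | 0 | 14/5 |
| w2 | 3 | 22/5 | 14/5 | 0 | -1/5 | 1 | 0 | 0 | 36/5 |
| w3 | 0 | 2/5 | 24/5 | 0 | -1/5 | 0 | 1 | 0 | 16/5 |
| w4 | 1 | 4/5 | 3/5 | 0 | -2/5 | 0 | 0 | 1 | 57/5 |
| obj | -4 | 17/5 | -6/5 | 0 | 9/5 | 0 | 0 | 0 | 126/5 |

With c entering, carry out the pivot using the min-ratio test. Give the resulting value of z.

Ratio test on column c — row 1: (14/5)/(1/5) = 14; row 2: (36/5)/(14/5) = 18/7; row 3: (16/5)/(24/5) = 2/3; row 4: (57/5)/(3/5) = 19. Minimum is 2/3 at row 3 (w3 leaves); pivot element 24/5.
Pivot on row 3; the obj-row RHS becomes 126/5 − (-6/5)·(2/3) = 26.

26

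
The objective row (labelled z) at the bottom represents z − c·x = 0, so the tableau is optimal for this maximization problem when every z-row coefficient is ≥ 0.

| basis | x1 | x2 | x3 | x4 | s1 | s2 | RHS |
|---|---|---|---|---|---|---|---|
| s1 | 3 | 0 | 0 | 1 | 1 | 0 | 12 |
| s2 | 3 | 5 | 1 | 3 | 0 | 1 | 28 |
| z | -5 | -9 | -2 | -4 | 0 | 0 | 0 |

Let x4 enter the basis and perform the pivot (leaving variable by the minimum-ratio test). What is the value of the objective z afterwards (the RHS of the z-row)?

Ratio test on column x4 — row 1: 12/1 = 12; row 2: 28/3 = 28/3. Minimum is 28/3 at row 2 (s2 leaves); pivot element 3.
Pivot on row 2; the z-row RHS becomes 0 − (-4)·(28/3) = 112/3.

112/3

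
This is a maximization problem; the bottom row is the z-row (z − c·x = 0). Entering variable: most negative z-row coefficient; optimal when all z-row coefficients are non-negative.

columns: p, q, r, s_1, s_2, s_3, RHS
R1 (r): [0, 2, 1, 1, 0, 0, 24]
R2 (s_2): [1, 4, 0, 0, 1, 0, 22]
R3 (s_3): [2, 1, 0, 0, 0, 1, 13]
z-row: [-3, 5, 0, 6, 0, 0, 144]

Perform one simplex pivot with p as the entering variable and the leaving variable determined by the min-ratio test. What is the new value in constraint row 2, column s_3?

-1/2

Ratio test on column p — row 1: entry 0 ≤ 0; row 2: 22/1 = 22; row 3: 13/2 = 13/2. Minimum is 13/2 at row 3 (s_3 leaves); pivot element 2.
Divide row 3 by 2; eliminate column p from the other rows.
Row 2 update in column s_3: 0 − 1·(1/2) = -1/2.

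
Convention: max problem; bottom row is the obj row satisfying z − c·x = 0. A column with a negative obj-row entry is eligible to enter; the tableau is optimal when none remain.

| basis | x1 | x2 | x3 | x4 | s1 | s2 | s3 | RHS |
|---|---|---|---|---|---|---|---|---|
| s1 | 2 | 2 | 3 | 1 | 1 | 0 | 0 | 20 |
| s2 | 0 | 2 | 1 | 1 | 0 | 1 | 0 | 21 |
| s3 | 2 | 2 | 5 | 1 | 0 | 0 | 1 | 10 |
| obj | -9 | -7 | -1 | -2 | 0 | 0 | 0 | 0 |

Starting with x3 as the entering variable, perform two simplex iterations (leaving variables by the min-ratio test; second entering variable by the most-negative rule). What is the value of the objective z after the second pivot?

Ratio test on column x3 — row 1: 20/3 = 20/3; row 2: 21/1 = 21; row 3: 10/5 = 2. Minimum is 2 at row 3 (s3 leaves); pivot element 5.
Pivot on row 3; the obj-row RHS becomes 0 − (-1)·2 = 2.
Next entering variable (most negative obj-row entry -43/5): x1.
Ratio test on column x1 — row 1: 14/(4/5) = 35/2; row 2: entry -2/5 ≤ 0; row 3: 2/(2/5) = 5. Minimum is 5 at row 3 (x3 leaves); pivot element 2/5.
After the second pivot the obj-row RHS is 2 − (-43/5)·5 = 45.

45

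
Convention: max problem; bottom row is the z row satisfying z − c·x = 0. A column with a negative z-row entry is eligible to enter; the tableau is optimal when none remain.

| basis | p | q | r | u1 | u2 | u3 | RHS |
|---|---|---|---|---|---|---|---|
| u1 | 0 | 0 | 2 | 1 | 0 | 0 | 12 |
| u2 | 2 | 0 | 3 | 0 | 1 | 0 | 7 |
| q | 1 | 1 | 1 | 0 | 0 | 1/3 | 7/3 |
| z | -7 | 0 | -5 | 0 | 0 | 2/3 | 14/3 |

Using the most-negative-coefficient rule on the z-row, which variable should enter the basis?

Negative z-row entries: p: -7, r: -5.
The most negative is -7 in column p, so p enters.

p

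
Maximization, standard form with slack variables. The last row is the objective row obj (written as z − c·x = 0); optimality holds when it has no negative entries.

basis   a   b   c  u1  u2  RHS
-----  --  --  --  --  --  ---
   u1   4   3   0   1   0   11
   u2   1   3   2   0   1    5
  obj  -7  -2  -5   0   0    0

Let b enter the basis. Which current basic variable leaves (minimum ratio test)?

u2

Column b entries and ratios — u1: 11/3 = 11/3; u2: 5/3 = 5/3.
Smallest ratio is 5/3 in the row of u2, so u2 leaves.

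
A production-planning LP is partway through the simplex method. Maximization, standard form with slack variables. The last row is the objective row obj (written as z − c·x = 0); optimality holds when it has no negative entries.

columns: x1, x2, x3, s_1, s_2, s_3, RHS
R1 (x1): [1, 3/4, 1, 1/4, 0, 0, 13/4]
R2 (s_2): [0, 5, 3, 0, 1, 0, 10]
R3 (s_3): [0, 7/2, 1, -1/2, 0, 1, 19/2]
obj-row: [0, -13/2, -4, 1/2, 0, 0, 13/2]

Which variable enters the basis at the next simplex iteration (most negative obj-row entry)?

x2

Negative obj-row entries: x2: -13/2, x3: -4.
The most negative is -13/2 in column x2, so x2 enters.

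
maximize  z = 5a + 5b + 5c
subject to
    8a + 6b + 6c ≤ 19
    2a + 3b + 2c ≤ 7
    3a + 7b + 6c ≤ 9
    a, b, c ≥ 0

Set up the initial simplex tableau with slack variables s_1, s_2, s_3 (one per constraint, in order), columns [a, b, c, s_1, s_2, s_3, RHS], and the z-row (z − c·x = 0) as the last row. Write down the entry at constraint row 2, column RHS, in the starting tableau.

7

The RHS of constraint 2 is b_2 = 7.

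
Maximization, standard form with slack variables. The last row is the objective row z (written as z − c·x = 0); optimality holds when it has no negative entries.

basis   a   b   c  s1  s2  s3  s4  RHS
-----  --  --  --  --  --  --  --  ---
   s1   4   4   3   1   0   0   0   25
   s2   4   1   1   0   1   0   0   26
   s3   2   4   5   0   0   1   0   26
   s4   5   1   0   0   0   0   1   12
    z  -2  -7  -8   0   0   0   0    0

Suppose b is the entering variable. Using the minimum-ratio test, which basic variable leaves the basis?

Column b entries and ratios — s1: 25/4 = 25/4; s2: 26/1 = 26; s3: 26/4 = 13/2; s4: 12/1 = 12.
Smallest ratio is 25/4 in the row of s1, so s1 leaves.

s1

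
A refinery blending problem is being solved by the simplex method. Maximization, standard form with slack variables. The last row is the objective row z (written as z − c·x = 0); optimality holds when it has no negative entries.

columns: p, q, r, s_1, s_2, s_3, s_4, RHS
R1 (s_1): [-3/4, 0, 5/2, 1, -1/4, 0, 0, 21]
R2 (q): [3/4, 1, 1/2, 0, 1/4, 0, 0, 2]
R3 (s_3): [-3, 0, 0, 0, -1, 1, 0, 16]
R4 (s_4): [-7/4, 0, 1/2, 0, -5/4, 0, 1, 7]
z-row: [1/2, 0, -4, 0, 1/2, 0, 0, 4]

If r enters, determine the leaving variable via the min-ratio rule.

q

Column r entries and ratios — s_1: 21/(5/2) = 42/5; q: 2/(1/2) = 4; s_3: 0 ≤ 0, skip; s_4: 7/(1/2) = 14.
Smallest ratio is 4 in the row of q, so q leaves.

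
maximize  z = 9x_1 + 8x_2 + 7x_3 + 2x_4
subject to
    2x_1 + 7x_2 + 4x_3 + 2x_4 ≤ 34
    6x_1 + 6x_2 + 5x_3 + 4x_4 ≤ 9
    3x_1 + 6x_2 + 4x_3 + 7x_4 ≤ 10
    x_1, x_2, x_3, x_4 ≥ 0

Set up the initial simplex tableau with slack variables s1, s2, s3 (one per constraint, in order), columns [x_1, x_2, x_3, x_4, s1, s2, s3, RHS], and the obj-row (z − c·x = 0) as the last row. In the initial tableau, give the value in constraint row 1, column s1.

Slack s1 belongs to constraint 1; its column is the unit vector e_1, so the entry in row 1 is 1.

1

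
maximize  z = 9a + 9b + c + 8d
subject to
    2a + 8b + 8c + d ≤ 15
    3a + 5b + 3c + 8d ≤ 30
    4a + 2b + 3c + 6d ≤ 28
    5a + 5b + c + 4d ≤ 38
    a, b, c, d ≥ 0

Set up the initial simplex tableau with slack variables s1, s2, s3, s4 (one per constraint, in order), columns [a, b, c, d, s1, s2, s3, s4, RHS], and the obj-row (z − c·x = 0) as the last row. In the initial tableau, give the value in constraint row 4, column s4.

1

Slack s4 belongs to constraint 4; its column is the unit vector e_4, so the entry in row 4 is 1.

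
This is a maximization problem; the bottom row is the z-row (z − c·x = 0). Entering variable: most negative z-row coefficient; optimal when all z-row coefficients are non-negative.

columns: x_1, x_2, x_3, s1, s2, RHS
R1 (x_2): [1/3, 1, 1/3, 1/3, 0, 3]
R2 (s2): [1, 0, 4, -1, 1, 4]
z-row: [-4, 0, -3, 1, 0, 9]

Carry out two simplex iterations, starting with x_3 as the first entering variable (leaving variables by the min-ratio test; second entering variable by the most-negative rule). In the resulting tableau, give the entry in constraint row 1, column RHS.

Ratio test on column x_3 — row 1: 3/(1/3) = 9; row 2: 4/4 = 1. Minimum is 1 at row 2 (s2 leaves); pivot element 4.
Divide row 2 by 4; eliminate column x_3 from the other rows.
Second iteration: most negative z-row entry is -13/4 in column x_1, so x_1 enters.
Ratio test on column x_1 — row 1: (8/3)/(1/4) = 32/3; row 2: 1/(1/4) = 4. Minimum is 4 at row 2 (x_3 leaves); pivot element 1/4.
Divide row 2 by 1/4; eliminate column x_1 from the other rows.
After both pivots, the entry at constraint row 1, column RHS is 5/3.

5/3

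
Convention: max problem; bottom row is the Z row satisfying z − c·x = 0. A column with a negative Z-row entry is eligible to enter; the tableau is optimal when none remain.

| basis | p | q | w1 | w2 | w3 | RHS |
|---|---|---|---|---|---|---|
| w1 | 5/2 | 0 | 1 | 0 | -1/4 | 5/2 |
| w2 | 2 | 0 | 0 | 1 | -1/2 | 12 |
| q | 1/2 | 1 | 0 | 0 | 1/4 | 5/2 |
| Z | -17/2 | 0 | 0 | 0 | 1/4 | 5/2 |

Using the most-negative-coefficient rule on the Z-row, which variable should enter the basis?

Negative Z-row entries: p: -17/2.
The most negative is -17/2 in column p, so p enters.

p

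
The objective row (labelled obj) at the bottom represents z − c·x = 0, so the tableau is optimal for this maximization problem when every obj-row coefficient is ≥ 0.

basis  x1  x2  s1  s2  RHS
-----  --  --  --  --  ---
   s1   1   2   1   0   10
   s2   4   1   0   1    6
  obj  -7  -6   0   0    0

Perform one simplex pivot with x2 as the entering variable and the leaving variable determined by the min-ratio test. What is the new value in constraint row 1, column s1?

1/2

Ratio test on column x2 — row 1: 10/2 = 5; row 2: 6/1 = 6. Minimum is 5 at row 1 (s1 leaves); pivot element 2.
Divide row 1 by 2; eliminate column x2 from the other rows.
In the new row 1, the s1 entry is the old entry divided by the pivot: 1/2 = 1/2.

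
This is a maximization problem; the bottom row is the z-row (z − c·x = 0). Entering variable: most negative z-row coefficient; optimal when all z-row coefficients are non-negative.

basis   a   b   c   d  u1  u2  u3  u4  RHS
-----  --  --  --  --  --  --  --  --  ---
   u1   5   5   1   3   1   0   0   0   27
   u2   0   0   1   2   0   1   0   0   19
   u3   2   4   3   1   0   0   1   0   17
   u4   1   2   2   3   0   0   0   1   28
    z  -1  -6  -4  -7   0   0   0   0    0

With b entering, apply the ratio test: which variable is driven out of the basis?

Column b entries and ratios — u1: 27/5 = 27/5; u2: 0 ≤ 0, skip; u3: 17/4 = 17/4; u4: 28/2 = 14.
Smallest ratio is 17/4 in the row of u3, so u3 leaves.

u3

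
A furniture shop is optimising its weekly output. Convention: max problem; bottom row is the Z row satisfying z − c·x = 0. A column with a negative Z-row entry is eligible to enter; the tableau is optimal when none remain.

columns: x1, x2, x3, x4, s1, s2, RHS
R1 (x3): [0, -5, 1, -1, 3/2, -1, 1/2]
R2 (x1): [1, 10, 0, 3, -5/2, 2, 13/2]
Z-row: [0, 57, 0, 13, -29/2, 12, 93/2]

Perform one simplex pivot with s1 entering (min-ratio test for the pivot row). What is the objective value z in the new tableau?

154/3

Ratio test on column s1 — row 1: (1/2)/(3/2) = 1/3; row 2: entry -5/2 ≤ 0. Minimum is 1/3 at row 1 (x3 leaves); pivot element 3/2.
Pivot on row 1; the Z-row RHS becomes 93/2 − (-29/2)·(1/3) = 154/3.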